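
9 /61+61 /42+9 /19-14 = -11.93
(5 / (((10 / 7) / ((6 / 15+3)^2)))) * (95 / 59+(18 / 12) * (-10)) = -159817 / 295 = -541.75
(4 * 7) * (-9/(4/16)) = -1008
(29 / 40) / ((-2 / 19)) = -551 / 80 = -6.89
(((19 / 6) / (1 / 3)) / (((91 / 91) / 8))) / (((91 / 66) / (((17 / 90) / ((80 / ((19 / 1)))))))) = 67507 / 27300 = 2.47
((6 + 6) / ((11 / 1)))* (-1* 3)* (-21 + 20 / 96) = 1497 / 22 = 68.05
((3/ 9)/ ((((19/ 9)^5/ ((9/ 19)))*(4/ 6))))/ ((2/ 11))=5845851/ 188183524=0.03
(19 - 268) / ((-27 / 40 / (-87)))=-96280 / 3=-32093.33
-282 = -282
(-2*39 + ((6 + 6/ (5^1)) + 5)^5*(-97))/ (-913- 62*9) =81926084947/ 4596875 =17822.13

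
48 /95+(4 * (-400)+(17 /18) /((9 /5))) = -24608149 /15390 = -1598.97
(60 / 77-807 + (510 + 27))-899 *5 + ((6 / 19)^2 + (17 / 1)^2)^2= 790880491080 / 10034717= 78814.43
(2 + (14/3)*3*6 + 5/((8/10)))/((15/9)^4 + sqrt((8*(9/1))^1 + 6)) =5.57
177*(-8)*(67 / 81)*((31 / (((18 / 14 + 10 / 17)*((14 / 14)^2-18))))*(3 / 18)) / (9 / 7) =24018428 / 162567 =147.74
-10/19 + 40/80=-1/38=-0.03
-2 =-2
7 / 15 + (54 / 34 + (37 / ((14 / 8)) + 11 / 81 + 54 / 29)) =35214799 / 1397655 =25.20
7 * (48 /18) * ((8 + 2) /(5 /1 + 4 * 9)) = 560 /123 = 4.55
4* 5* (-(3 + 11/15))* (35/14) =-560/3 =-186.67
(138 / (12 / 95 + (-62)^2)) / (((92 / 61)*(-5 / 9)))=-31293 / 730384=-0.04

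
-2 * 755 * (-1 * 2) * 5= 15100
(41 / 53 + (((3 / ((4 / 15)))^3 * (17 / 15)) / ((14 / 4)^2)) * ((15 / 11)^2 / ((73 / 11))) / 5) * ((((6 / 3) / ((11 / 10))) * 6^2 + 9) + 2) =228855028387 / 367028816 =623.53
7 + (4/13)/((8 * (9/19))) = 1657/234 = 7.08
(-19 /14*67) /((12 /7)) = -1273 /24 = -53.04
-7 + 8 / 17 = -111 / 17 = -6.53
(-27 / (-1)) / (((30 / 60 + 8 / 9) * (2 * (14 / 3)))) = 729 / 350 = 2.08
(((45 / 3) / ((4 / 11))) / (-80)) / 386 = -33 / 24704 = -0.00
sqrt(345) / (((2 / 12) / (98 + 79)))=1062*sqrt(345)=19725.77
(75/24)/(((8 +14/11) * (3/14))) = 1925/1224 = 1.57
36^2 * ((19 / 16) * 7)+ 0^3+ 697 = 11470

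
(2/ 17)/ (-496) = -1/ 4216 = -0.00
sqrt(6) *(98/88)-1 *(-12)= 14.73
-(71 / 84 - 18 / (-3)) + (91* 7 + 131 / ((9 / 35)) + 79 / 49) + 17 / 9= 672143 / 588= 1143.10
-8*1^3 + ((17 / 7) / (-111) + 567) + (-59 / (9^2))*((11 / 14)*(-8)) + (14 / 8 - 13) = 552.31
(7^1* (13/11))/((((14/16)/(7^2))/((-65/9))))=-331240/99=-3345.86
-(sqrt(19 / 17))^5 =-361 * sqrt(323) / 4913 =-1.32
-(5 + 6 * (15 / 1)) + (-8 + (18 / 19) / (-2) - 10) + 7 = -2023 / 19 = -106.47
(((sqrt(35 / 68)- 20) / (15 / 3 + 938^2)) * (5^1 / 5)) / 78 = -10 / 34314111 + sqrt(595) / 2333359548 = -0.00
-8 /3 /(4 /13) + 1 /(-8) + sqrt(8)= -211 /24 + 2 * sqrt(2)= -5.96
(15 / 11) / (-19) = -15 / 209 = -0.07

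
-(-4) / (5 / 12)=48 / 5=9.60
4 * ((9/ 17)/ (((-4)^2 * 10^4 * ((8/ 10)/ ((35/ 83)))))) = 63/ 9030400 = 0.00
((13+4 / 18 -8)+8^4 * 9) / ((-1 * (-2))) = 331823 / 18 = 18434.61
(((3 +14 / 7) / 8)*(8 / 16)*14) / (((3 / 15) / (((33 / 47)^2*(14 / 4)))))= 1334025 / 35344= 37.74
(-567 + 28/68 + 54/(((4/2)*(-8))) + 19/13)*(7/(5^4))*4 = -7035777/276250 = -25.47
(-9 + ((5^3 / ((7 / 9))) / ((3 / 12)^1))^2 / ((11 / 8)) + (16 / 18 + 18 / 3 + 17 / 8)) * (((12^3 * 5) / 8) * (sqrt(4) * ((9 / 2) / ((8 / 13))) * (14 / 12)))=6823440315315 / 1232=5538506749.44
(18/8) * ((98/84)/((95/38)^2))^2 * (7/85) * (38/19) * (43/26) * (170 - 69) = 1489649/690625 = 2.16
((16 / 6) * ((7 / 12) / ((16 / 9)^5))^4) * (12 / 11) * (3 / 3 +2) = 1081131658044284668563 / 106385472126087367374143488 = 0.00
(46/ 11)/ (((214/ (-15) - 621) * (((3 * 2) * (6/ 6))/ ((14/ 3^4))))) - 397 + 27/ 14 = -46960087549/ 118864746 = -395.07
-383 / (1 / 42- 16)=16086 / 671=23.97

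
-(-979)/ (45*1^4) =979/ 45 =21.76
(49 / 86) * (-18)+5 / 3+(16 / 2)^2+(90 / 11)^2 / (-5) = 655928 / 15609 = 42.02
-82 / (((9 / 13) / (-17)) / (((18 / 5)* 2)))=72488 / 5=14497.60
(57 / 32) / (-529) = -57 / 16928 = -0.00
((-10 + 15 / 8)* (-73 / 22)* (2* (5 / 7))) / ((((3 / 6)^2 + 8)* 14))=23725 / 71148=0.33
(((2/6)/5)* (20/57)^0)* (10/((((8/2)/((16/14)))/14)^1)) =8/3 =2.67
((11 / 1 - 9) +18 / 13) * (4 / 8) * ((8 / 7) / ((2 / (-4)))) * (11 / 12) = -968 / 273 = -3.55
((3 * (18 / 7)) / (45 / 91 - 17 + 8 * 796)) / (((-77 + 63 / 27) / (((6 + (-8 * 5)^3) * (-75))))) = -120331575 / 1541296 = -78.07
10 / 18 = 5 / 9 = 0.56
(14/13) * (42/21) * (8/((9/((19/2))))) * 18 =4256/13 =327.38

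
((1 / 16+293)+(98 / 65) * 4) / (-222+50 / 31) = -9642767 / 7105280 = -1.36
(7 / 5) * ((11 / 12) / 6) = 0.21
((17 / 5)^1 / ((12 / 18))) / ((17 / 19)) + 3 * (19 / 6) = 76 / 5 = 15.20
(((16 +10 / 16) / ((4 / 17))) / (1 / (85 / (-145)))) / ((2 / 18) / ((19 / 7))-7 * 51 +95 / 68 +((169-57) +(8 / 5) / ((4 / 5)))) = 15962337 / 93094408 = 0.17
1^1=1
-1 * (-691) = 691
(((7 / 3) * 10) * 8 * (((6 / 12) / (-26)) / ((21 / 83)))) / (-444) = 415 / 12987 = 0.03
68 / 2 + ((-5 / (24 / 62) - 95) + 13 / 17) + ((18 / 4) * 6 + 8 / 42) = -65633 / 1428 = -45.96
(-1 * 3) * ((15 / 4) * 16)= -180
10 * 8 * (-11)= -880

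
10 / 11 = 0.91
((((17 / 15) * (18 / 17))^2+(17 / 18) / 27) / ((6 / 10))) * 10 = 17921 / 729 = 24.58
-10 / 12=-5 / 6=-0.83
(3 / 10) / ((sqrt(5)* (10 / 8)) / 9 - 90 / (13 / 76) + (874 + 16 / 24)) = 114499008 / 133014468455 - 9126* sqrt(5) / 26602893691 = 0.00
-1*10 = -10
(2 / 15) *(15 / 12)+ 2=13 / 6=2.17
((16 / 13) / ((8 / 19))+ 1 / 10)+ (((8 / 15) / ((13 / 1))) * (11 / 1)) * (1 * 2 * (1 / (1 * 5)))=6247 / 1950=3.20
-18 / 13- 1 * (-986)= 12800 / 13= 984.62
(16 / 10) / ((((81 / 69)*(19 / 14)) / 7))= 18032 / 2565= 7.03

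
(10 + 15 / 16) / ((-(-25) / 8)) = 7 / 2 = 3.50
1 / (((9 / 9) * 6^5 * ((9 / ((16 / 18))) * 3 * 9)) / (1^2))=1 / 2125764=0.00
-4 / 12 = -1 / 3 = -0.33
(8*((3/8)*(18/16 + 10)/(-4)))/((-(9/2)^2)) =89/216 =0.41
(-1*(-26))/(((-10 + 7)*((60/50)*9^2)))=-65/729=-0.09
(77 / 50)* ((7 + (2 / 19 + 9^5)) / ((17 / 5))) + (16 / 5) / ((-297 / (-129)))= 26750.33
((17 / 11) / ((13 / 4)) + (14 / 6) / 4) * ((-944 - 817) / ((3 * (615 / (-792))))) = 2133158 / 2665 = 800.43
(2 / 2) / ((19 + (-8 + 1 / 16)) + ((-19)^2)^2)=16 / 2085313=0.00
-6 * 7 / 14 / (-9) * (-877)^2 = 769129 / 3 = 256376.33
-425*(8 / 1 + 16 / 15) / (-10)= 1156 / 3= 385.33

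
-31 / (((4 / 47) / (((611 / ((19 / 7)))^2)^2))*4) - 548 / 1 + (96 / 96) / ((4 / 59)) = -487547073339560309 / 2085136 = -233820275195.27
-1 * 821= -821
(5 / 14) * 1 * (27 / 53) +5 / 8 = 2395 / 2968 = 0.81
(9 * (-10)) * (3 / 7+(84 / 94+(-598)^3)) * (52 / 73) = 13709655511.95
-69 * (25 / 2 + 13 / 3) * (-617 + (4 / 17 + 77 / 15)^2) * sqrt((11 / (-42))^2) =34903813714 / 195075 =178925.10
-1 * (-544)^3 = 160989184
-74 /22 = -37 /11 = -3.36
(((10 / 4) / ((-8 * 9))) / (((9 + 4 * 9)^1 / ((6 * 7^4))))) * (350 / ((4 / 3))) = -420175 / 144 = -2917.88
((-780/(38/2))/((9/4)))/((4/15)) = -1300/19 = -68.42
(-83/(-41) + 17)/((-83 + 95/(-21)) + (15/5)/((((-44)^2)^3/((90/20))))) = -237716841922560/1093642599097649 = -0.22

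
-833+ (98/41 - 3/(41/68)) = -34259/41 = -835.59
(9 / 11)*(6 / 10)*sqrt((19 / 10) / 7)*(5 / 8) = 27*sqrt(1330) / 6160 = 0.16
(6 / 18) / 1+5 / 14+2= 113 / 42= 2.69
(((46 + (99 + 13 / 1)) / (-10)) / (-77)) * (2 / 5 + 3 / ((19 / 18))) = 316 / 475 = 0.67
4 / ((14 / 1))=2 / 7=0.29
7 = 7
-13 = -13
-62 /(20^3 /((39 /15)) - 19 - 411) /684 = -13 /379620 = -0.00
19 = 19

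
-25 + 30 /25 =-119 /5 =-23.80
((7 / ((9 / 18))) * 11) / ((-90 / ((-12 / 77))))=4 / 15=0.27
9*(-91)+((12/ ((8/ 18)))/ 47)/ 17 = -654354/ 799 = -818.97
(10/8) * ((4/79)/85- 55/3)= -369313/16116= -22.92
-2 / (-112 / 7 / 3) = 3 / 8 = 0.38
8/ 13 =0.62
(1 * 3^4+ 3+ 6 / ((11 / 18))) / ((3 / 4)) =1376 / 11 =125.09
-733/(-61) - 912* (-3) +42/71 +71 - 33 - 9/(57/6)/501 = 38294273241/13742263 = 2786.61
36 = 36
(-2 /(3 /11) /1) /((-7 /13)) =286 /21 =13.62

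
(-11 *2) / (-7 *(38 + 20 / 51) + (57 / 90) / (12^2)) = 1615680 / 19736317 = 0.08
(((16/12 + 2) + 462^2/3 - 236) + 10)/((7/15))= 1063880/7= 151982.86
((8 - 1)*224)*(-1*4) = -6272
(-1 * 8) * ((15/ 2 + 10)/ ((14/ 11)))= -110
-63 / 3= -21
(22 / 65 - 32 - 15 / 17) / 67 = -35961 / 74035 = -0.49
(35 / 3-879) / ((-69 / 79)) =205558 / 207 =993.03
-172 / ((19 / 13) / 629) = -1406444 / 19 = -74023.37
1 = 1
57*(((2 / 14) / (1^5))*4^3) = 3648 / 7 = 521.14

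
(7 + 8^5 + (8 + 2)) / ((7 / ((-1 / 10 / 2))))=-6557 / 28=-234.18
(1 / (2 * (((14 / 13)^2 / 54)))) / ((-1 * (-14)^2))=-4563 / 38416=-0.12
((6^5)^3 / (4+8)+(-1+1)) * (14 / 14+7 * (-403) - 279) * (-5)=607126361333760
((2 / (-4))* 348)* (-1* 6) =1044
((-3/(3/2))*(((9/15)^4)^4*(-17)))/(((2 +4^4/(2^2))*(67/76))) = 18538787844/112457275390625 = 0.00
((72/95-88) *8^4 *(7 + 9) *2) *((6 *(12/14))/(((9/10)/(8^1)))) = -9932111872/19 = -522742730.11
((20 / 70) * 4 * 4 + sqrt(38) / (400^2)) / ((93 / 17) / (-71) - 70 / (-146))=88111 * sqrt(38) / 5672960000 + 88111 / 7756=11.36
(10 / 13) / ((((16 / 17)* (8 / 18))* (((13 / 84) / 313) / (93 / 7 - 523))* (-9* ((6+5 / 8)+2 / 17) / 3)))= 93718.11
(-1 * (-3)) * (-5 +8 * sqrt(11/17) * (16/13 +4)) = -15 +96 * sqrt(187)/13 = 85.98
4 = 4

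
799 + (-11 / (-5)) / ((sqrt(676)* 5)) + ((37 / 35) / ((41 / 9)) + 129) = 928.25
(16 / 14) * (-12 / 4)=-24 / 7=-3.43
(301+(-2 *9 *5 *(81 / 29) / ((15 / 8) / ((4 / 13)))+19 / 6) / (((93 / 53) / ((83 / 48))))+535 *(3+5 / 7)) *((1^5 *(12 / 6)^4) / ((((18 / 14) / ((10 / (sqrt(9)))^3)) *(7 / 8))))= 20526446516000 / 17314479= 1185507.60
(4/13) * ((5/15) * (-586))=-2344/39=-60.10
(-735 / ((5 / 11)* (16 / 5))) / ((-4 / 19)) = 153615 / 64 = 2400.23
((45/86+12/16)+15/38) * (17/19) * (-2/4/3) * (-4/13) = 0.08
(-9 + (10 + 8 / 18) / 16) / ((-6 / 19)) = 11419 / 432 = 26.43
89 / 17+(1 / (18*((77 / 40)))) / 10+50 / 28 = 165497 / 23562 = 7.02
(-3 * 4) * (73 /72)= -73 /6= -12.17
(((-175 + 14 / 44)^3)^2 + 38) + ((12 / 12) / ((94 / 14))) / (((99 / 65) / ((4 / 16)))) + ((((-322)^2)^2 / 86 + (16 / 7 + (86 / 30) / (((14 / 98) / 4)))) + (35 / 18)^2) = 18456255526899460662407296999 / 649614128264640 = 28411105491506.10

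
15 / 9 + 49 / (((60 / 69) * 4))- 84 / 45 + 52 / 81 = 14.53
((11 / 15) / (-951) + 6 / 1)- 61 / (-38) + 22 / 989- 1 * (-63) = 37863504193 / 536107230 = 70.63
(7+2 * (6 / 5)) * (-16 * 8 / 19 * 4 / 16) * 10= -3008 / 19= -158.32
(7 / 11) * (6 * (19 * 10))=7980 / 11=725.45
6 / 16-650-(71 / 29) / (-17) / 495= -1268249327 / 1952280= -649.62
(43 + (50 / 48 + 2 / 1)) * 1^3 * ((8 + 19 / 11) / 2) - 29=102923 / 528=194.93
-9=-9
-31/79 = -0.39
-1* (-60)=60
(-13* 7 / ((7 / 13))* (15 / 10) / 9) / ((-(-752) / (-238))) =20111 / 2256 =8.91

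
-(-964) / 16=60.25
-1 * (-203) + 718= 921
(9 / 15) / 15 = 1 / 25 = 0.04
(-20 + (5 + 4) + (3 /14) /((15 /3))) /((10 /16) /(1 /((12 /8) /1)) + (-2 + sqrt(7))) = -98176*sqrt(7) /52605 - 104312 /52605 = -6.92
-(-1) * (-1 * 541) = -541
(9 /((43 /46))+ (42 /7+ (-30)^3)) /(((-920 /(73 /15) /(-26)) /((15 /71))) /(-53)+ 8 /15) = 218853815310 /940883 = 232604.71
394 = 394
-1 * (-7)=7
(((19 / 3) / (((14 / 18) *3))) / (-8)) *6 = -57 / 28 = -2.04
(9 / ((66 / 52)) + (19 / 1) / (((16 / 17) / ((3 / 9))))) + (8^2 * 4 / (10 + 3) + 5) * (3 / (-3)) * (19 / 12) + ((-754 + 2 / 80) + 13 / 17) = -454200089 / 583440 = -778.49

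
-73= -73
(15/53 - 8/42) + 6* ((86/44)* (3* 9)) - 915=-7324633/12243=-598.27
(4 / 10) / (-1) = -2 / 5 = -0.40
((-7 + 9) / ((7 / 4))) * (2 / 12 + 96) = 2308 / 21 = 109.90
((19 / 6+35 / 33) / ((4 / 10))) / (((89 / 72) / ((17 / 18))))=7905 / 979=8.07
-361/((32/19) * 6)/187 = -6859/35904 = -0.19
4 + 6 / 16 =35 / 8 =4.38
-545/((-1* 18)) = 545/18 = 30.28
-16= -16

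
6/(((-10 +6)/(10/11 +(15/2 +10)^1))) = -1215/44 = -27.61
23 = 23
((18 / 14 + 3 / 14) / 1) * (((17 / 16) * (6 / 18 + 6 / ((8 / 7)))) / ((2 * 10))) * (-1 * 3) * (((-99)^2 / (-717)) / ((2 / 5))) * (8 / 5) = 11163339 / 152960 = 72.98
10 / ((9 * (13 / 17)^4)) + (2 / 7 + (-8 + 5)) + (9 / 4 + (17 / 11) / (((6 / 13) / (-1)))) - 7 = -598814173 / 79171092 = -7.56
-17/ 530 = -0.03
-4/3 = -1.33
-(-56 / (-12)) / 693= -2 / 297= -0.01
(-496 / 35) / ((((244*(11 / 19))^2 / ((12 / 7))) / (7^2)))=-134292 / 2251205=-0.06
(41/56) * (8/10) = 41/70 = 0.59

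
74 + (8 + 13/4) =341/4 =85.25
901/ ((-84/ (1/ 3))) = -901/ 252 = -3.58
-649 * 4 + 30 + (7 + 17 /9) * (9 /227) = -2565.65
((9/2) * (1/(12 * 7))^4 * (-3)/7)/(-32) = 1/826097664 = 0.00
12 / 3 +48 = 52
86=86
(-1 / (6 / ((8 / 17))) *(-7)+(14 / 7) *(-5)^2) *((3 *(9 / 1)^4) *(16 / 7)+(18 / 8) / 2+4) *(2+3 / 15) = 5003779.03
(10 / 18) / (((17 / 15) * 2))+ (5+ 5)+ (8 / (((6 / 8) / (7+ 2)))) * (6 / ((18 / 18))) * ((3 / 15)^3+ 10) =73629377 / 12750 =5774.85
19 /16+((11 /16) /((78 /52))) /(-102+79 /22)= 122921 /103920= 1.18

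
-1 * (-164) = 164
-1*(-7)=7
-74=-74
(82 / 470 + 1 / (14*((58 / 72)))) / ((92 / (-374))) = -2347411 / 2194430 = -1.07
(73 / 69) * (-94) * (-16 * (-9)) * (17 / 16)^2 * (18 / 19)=-26772093 / 1748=-15315.84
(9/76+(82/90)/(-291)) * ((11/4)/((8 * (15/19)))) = 1262129/25142400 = 0.05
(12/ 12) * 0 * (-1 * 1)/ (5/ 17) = 0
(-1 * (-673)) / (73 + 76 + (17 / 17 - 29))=673 / 121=5.56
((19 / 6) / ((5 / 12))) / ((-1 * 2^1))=-19 / 5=-3.80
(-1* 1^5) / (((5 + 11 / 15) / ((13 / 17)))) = -195 / 1462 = -0.13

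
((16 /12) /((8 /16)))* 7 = 56 /3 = 18.67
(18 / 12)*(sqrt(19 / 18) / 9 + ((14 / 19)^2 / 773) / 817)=294 / 227986301 + sqrt(38) / 36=0.17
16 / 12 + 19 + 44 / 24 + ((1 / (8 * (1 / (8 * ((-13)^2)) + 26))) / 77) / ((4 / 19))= 720013379 / 32481372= 22.17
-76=-76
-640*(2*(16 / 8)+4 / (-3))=-5120 / 3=-1706.67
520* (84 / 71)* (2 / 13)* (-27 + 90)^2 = 26671680 / 71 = 375657.46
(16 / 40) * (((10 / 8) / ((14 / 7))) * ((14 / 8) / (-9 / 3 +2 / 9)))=-63 / 400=-0.16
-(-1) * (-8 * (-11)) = 88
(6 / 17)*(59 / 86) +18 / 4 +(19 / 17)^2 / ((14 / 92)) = 2253143 / 173978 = 12.95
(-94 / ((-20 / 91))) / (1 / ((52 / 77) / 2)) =7943 / 55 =144.42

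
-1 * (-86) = 86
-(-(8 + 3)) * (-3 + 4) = 11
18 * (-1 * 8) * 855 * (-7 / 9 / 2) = 47880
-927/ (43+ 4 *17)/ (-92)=309/ 3404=0.09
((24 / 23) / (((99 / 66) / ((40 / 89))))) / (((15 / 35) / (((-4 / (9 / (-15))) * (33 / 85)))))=197120 / 104397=1.89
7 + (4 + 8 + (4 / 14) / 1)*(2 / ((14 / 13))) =1461 / 49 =29.82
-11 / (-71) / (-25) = -11 / 1775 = -0.01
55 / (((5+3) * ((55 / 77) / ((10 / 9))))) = 385 / 36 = 10.69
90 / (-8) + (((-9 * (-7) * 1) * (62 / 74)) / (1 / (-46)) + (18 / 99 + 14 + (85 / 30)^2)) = -2417.09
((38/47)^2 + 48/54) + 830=16531898/19881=831.54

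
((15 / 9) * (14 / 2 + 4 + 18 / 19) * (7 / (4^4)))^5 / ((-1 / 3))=-31656981885521715625 / 220522471003986591744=-0.14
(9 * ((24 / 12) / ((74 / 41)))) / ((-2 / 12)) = -2214 / 37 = -59.84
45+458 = 503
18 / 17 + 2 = 52 / 17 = 3.06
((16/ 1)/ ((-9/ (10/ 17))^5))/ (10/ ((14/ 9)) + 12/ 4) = -5600000/ 2766757487769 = -0.00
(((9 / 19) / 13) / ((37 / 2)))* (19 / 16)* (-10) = -45 / 1924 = -0.02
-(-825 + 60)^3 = 447697125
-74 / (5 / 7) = -518 / 5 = -103.60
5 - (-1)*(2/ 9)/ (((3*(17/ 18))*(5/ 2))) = 1283/ 255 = 5.03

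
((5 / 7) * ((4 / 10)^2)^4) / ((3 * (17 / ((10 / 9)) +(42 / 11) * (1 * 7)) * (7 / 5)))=0.00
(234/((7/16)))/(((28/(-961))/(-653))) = 587370888/49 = 11987160.98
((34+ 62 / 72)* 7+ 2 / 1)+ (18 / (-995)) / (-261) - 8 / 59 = 15070249373 / 61288020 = 245.89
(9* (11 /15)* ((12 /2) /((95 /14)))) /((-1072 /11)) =-7623 /127300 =-0.06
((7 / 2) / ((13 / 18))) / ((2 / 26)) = 63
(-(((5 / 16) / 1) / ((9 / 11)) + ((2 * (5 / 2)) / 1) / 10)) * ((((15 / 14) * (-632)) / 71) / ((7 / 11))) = 551815 / 41748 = 13.22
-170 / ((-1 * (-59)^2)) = 170 / 3481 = 0.05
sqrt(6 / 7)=sqrt(42) / 7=0.93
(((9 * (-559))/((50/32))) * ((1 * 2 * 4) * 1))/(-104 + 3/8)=5151744/20725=248.58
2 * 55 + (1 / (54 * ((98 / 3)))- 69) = 72325 / 1764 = 41.00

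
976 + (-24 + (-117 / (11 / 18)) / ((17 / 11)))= 14078 / 17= 828.12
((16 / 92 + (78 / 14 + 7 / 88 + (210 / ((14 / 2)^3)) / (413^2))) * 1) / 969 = 32845298587 / 5463981419512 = 0.01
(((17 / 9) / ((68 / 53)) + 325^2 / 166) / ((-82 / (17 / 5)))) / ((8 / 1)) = -32396033 / 9800640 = -3.31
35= 35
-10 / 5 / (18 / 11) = -11 / 9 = -1.22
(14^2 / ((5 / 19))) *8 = 29792 / 5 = 5958.40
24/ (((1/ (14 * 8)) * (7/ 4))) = 1536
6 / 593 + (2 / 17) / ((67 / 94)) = 118318 / 675427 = 0.18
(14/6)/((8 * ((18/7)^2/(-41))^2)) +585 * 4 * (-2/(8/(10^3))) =-1473834787433/2519424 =-584988.79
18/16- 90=-711/8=-88.88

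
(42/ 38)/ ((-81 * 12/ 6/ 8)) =-28/ 513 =-0.05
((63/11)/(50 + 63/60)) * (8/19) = 10080/213389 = 0.05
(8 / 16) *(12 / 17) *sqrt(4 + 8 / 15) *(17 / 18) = 2 *sqrt(255) / 45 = 0.71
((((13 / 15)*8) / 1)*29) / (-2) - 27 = -1913 / 15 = -127.53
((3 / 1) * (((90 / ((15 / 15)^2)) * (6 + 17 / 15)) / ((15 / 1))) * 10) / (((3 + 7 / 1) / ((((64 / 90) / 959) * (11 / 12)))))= 18832 / 215775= 0.09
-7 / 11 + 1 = 0.36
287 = 287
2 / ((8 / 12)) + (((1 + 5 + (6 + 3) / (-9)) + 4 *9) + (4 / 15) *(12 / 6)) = 668 / 15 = 44.53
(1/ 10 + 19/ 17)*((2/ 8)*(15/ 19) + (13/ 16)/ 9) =18101/ 51680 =0.35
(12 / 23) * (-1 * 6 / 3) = -24 / 23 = -1.04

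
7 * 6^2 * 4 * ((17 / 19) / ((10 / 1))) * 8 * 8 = 548352 / 95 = 5772.13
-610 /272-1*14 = -2209 /136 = -16.24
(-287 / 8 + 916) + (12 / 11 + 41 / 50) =1940479 / 2200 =882.04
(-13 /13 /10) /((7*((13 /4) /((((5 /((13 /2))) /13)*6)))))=-24 /15379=-0.00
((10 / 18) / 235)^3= 0.00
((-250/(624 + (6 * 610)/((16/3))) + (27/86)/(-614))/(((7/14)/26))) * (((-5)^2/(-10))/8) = 3441457955/1106983056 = 3.11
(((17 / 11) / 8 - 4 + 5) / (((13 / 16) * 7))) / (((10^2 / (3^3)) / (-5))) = -81 / 286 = -0.28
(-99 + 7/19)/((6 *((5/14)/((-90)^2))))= -372827.37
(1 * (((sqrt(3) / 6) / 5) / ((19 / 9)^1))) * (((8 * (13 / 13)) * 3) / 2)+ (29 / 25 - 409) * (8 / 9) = -81568 / 225+ 18 * sqrt(3) / 95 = -362.20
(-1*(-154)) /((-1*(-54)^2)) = -77 /1458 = -0.05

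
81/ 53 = 1.53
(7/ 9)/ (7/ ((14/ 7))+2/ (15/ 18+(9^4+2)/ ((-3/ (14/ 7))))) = 122486/ 551115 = 0.22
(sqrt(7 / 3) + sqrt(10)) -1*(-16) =sqrt(21) / 3 + sqrt(10) + 16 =20.69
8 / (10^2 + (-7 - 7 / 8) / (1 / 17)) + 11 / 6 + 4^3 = 106661 / 1626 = 65.60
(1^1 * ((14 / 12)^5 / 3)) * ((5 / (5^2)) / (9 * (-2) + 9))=-16807 / 1049760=-0.02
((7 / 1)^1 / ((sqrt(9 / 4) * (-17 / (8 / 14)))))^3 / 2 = -256 / 132651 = -0.00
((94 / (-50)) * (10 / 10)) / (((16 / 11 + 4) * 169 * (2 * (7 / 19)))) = -9823 / 3549000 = -0.00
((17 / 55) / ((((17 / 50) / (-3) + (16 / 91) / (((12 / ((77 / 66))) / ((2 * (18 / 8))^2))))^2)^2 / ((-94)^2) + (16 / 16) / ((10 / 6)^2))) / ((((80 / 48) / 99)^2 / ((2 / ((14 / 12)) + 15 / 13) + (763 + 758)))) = 92892086679367146600000 / 20122183814602387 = 4616401.85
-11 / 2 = -5.50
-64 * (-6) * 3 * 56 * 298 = 19224576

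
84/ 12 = 7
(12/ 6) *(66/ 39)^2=968/ 169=5.73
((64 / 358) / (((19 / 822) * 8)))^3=0.90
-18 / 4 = -9 / 2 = -4.50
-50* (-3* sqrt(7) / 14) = 75* sqrt(7) / 7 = 28.35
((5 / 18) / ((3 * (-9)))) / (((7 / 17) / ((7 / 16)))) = -85 / 7776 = -0.01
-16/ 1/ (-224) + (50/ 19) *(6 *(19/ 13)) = 4213/ 182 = 23.15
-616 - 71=-687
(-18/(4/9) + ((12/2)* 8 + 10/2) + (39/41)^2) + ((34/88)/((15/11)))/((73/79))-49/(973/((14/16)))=27975104959/2046852840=13.67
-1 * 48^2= -2304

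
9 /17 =0.53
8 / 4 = 2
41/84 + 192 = 16169/84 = 192.49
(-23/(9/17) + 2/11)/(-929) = 4283/91971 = 0.05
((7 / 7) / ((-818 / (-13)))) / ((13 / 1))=1 / 818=0.00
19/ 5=3.80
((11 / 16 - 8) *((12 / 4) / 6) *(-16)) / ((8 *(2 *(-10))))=-117 / 320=-0.37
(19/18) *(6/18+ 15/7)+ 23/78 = 14293/4914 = 2.91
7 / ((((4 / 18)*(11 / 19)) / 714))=427329 / 11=38848.09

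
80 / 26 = 40 / 13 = 3.08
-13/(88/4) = -13/22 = -0.59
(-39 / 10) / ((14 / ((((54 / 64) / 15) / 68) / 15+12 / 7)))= -25460019 / 53312000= -0.48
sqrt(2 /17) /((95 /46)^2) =0.08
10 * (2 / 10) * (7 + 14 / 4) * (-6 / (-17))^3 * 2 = 9072 / 4913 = 1.85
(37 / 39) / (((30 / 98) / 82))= 148666 / 585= 254.13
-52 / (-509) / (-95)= -52 / 48355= -0.00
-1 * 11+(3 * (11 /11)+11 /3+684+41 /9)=6158 /9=684.22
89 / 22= 4.05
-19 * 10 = -190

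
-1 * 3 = -3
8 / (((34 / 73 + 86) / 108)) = 2628 / 263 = 9.99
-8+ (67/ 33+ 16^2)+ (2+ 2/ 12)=16645/ 66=252.20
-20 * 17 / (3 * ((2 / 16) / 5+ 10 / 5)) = -13600 / 243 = -55.97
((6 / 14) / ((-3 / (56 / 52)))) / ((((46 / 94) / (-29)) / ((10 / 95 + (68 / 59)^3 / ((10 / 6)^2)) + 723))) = 192445568039222 / 29168952475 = 6597.62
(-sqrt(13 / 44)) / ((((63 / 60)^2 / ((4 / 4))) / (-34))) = 6800 * sqrt(143) / 4851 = 16.76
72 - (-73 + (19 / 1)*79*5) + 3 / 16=-7359.81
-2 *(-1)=2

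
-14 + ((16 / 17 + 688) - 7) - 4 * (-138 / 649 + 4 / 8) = 7356713 / 11033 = 666.79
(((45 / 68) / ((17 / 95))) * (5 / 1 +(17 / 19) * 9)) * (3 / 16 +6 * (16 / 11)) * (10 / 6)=18239625 / 25432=717.19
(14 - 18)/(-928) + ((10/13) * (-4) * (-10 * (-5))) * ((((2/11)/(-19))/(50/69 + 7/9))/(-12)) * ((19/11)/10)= -1111597/113495096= -0.01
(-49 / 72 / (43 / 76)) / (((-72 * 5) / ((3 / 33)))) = 931 / 3065040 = 0.00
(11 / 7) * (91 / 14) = 143 / 14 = 10.21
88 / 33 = 8 / 3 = 2.67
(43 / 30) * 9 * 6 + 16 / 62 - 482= -62673 / 155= -404.34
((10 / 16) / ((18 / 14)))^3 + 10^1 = 10.11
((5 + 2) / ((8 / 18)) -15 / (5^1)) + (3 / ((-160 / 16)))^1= 249 / 20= 12.45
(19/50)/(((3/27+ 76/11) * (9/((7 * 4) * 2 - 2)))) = 5643/17375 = 0.32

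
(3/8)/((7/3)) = 9/56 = 0.16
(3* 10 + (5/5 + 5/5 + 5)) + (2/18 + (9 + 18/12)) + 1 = 875/18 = 48.61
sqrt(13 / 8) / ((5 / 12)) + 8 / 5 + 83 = 3 * sqrt(26) / 5 + 423 / 5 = 87.66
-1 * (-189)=189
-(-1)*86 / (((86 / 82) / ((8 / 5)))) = 656 / 5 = 131.20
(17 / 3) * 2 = 34 / 3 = 11.33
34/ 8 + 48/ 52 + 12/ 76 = 5.33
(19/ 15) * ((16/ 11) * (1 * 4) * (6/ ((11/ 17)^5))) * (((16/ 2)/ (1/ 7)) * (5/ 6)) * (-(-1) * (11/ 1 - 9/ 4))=846007594880/ 5314683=159183.08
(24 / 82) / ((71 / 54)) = 648 / 2911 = 0.22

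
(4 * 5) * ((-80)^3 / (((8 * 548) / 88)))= -28160000 / 137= -205547.45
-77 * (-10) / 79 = 770 / 79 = 9.75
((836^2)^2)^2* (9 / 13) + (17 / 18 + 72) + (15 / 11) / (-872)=185372116469825460017328364081 / 1122264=165176924921253341475204.00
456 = 456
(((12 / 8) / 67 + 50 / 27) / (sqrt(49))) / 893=6781 / 22616118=0.00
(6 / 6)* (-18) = -18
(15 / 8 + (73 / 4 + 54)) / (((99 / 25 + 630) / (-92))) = -340975 / 31698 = -10.76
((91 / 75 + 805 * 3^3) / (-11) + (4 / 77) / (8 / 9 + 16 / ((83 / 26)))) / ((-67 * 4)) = 12575430199 / 1705565400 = 7.37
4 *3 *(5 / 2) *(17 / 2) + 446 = 701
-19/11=-1.73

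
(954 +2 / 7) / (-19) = -6680 / 133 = -50.23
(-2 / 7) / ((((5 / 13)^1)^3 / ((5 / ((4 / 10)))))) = -2197 / 35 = -62.77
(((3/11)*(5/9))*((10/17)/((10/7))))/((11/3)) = 35/2057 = 0.02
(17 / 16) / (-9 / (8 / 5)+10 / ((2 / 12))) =17 / 870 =0.02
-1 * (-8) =8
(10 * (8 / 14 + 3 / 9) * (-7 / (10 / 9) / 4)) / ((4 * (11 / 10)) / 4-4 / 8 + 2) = -285 / 52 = -5.48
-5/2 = -2.50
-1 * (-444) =444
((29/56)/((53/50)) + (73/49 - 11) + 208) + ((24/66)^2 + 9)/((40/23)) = 513411405/2513896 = 204.23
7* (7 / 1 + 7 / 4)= 245 / 4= 61.25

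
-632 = -632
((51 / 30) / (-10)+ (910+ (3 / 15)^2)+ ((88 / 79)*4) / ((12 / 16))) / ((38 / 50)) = 21704719 / 18012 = 1205.01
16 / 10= 8 / 5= 1.60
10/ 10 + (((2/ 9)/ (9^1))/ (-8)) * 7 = 317/ 324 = 0.98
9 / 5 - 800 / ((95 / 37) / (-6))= 177771 / 95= 1871.27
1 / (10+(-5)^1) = 1 / 5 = 0.20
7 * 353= 2471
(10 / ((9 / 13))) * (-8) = -1040 / 9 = -115.56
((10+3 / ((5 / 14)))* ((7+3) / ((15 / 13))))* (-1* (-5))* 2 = 4784 / 3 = 1594.67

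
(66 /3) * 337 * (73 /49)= 541222 /49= 11045.35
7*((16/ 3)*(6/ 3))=224/ 3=74.67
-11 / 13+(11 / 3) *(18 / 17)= 671 / 221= 3.04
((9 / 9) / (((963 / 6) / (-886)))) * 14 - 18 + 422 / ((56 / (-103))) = -7832701 / 8988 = -871.46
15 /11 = 1.36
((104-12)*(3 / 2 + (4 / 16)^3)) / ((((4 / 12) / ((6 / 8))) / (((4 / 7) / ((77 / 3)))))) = 6.98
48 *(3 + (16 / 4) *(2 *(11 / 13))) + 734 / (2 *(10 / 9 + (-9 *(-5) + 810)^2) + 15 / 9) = 80214210438 / 171060305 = 468.92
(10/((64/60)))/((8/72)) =675/8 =84.38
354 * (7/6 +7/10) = 3304/5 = 660.80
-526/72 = -263/36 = -7.31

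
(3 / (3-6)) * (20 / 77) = -20 / 77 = -0.26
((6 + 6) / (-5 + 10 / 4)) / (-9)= 0.53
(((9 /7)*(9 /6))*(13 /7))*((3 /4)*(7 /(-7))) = -1053 /392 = -2.69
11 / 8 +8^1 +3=99 / 8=12.38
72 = 72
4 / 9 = 0.44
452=452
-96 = -96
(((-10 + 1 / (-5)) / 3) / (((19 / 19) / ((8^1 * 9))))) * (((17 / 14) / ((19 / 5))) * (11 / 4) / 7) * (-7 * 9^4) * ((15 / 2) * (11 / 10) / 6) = 2064884481 / 1064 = 1940680.90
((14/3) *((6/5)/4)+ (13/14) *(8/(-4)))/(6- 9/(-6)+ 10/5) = -32/665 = -0.05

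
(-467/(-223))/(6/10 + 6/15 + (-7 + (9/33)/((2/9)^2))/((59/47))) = -11.84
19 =19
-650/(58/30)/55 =-1950/319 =-6.11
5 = 5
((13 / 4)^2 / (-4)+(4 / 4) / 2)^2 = 18769 / 4096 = 4.58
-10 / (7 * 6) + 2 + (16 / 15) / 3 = 667 / 315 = 2.12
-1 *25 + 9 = -16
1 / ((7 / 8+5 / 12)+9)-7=-1705 / 247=-6.90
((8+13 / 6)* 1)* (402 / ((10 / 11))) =44957 / 10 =4495.70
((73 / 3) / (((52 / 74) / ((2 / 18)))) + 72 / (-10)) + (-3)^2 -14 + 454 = 1564223 / 3510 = 445.65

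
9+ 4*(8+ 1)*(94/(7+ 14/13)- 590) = -728421/35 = -20812.03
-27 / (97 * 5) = -27 / 485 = -0.06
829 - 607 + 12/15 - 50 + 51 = 1119/5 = 223.80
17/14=1.21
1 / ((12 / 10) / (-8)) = -20 / 3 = -6.67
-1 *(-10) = 10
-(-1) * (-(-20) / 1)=20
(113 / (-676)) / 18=-113 / 12168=-0.01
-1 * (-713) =713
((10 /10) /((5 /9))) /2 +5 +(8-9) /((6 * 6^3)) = 38227 /6480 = 5.90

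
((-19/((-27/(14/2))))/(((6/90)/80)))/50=1064/9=118.22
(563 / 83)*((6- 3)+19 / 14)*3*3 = 266.00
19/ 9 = 2.11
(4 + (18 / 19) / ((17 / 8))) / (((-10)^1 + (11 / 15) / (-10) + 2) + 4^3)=215400 / 2709647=0.08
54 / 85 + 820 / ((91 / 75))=5232414 / 7735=676.46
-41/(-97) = 41/97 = 0.42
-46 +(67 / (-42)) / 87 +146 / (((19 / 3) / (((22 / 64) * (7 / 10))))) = -40.47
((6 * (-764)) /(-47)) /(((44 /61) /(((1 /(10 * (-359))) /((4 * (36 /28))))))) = -81557 /11136180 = -0.01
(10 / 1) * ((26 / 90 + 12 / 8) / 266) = 23 / 342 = 0.07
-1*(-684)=684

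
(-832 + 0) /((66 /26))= -10816 /33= -327.76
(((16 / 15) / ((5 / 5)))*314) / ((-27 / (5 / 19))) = -5024 / 1539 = -3.26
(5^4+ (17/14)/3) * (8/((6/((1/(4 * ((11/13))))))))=341471/1386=246.37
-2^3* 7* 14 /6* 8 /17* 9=-553.41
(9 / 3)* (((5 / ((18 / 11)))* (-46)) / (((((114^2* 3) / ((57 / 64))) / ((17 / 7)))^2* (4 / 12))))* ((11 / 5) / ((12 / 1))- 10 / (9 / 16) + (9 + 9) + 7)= -97464961 / 3380420542464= -0.00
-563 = -563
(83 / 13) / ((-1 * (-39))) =83 / 507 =0.16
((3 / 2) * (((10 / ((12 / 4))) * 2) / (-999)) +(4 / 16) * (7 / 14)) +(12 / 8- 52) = -402677 / 7992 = -50.39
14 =14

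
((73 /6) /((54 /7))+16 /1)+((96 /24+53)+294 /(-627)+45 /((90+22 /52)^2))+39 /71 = 1984086905873209 /26573875947036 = 74.66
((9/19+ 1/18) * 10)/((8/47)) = 42535/1368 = 31.09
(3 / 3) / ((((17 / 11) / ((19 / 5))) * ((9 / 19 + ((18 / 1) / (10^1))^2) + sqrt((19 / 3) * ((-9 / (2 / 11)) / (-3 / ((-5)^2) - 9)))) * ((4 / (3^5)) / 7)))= 109.18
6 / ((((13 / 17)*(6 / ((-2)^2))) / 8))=544 / 13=41.85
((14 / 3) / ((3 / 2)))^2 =784 / 81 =9.68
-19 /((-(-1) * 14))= -19 /14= -1.36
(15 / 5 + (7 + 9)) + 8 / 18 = 19.44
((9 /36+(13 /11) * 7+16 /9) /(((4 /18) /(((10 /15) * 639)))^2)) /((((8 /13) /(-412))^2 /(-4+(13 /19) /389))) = -67837976866946.79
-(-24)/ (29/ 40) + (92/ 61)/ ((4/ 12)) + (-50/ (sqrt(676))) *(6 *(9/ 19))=14053158/ 436943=32.16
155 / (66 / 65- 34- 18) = -10075 / 3314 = -3.04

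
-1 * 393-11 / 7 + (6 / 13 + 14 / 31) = -1110510 / 2821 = -393.66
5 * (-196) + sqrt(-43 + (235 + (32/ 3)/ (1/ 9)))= -980 + 12 * sqrt(2)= -963.03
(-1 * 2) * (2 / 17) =-4 / 17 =-0.24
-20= -20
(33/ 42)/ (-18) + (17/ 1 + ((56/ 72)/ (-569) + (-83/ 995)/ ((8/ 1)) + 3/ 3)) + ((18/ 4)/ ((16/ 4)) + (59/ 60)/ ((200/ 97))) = 557743170673/ 28534212000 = 19.55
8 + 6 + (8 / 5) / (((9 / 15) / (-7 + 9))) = 58 / 3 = 19.33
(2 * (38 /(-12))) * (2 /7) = -1.81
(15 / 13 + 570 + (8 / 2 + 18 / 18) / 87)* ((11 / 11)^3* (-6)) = -1292080 / 377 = -3427.27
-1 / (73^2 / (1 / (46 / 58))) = -29 / 122567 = -0.00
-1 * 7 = -7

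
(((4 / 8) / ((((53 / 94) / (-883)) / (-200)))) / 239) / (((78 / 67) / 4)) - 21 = 1101852527 / 494013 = 2230.41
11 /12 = 0.92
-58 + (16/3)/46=-57.88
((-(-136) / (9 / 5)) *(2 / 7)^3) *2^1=10880 / 3087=3.52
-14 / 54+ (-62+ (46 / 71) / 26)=-1550942 / 24921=-62.23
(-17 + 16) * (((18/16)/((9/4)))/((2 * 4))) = -1/16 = -0.06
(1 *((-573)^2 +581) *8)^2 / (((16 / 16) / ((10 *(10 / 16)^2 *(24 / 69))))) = 9407112008695.65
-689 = -689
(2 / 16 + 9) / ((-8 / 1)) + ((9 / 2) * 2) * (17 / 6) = 1559 / 64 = 24.36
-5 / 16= -0.31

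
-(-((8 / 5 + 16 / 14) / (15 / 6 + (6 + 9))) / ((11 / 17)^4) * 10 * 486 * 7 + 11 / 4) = 62342455631 / 2049740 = 30414.81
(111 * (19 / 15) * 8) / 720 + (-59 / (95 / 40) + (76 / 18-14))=-282643 / 8550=-33.06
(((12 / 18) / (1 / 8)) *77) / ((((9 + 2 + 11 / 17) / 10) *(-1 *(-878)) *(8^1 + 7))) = 0.03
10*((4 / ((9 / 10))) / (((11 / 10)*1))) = 4000 / 99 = 40.40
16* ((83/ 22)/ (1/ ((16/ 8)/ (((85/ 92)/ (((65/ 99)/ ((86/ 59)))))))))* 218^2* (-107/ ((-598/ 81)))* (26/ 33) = 31077169339008/ 972961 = 31940817.09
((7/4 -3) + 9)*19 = 589/4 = 147.25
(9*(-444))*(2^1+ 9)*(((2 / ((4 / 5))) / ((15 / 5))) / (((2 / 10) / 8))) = -1465200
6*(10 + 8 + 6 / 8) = 225 / 2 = 112.50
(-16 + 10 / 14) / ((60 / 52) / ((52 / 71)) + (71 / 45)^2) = -146472300 / 38950387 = -3.76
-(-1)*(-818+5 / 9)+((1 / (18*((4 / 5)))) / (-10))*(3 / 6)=-78475 / 96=-817.45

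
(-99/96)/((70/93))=-3069/2240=-1.37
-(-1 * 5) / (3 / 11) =55 / 3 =18.33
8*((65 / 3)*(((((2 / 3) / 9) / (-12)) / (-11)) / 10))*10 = 260 / 2673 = 0.10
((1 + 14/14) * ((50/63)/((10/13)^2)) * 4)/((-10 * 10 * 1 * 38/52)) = -4394/29925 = -0.15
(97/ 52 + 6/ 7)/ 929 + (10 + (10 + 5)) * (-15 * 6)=-2250.00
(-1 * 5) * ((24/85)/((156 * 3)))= -2/663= -0.00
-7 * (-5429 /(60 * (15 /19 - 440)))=-722057 /500700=-1.44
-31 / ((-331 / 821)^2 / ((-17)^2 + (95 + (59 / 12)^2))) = -1228161343567 / 15776784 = -77846.12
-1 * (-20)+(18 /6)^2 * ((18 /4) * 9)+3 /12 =1539 /4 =384.75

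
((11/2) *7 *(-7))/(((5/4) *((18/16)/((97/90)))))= -418264/2025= -206.55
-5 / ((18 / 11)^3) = -6655 / 5832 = -1.14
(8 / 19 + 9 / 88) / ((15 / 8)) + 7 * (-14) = -61271 / 627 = -97.72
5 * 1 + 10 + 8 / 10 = 79 / 5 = 15.80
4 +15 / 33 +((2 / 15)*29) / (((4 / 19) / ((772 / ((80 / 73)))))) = 85422829 / 6600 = 12942.85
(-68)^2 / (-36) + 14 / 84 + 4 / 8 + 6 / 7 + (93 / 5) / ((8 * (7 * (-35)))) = -11195237 / 88200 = -126.93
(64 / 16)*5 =20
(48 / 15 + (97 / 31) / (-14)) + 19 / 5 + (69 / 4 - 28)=-3449 / 868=-3.97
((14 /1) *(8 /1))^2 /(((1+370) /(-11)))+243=-128.92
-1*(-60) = 60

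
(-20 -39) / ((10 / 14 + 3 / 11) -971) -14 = -1041131 / 74691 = -13.94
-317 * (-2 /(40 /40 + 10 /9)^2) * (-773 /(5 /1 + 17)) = -19848321 /3971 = -4998.32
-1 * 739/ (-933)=739/ 933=0.79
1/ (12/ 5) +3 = 41/ 12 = 3.42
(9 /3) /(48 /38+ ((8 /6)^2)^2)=4617 /6808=0.68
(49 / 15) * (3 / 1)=9.80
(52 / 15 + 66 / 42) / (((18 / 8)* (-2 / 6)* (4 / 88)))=-46552 / 315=-147.78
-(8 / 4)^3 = -8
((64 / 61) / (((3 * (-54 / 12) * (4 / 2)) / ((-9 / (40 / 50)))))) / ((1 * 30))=8 / 549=0.01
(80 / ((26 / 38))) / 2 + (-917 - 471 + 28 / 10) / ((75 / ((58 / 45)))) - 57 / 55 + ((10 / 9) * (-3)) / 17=1371164227 / 41023125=33.42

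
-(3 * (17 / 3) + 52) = -69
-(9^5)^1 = -59049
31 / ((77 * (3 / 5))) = 155 / 231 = 0.67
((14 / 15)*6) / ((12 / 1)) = 0.47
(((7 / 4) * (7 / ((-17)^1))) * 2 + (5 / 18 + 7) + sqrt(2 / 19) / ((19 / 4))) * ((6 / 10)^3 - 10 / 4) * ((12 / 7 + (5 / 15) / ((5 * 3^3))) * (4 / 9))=-4963395802 / 487974375 - 22232456 * sqrt(38) / 1151364375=-10.29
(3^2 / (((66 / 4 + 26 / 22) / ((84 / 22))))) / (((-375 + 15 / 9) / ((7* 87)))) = -49329 / 15560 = -3.17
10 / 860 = 1 / 86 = 0.01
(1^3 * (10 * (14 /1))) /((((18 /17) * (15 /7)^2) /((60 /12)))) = 11662 /81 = 143.98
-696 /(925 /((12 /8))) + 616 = 568756 /925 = 614.87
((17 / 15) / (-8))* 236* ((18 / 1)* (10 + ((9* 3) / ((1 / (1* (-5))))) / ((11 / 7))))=502503 / 11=45682.09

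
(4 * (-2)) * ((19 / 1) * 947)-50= -143994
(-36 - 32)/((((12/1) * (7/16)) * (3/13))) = -56.13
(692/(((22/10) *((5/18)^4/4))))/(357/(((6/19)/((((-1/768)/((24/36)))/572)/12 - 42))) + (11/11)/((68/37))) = -3156382115168256/709171132612625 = -4.45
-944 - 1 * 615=-1559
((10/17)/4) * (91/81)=455/2754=0.17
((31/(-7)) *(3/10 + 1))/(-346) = 403/24220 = 0.02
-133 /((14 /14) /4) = -532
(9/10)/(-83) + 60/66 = 8201/9130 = 0.90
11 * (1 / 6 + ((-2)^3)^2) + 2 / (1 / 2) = 4259 / 6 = 709.83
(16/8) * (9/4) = 9/2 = 4.50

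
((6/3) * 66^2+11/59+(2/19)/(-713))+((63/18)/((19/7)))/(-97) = 1350900502067/155058962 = 8712.17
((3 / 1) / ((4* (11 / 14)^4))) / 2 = 14406 / 14641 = 0.98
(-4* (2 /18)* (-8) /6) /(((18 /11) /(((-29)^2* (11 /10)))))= 407044 /1215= 335.02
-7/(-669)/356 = 0.00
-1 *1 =-1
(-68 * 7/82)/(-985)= 238/40385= 0.01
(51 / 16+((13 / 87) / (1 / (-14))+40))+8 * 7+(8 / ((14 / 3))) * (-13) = 728947 / 9744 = 74.81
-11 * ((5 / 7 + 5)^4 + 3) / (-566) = 28239233 / 1358966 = 20.78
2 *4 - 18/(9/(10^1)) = -12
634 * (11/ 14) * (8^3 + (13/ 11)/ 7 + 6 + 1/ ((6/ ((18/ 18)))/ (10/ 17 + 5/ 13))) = 16776473393/ 64974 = 258202.87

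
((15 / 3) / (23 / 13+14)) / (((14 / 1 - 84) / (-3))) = 39 / 2870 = 0.01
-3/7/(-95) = 3/665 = 0.00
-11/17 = -0.65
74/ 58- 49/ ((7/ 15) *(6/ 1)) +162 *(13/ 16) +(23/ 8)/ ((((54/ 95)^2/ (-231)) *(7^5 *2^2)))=249862094599/ 2165740416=115.37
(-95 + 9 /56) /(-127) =5311 /7112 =0.75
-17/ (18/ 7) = -6.61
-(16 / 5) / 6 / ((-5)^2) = -8 / 375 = -0.02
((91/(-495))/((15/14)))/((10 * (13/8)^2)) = -3136/482625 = -0.01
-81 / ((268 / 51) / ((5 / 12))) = -6885 / 1072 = -6.42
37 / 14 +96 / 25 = 6.48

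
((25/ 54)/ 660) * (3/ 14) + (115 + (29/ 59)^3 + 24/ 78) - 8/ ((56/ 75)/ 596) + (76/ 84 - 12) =-6281.38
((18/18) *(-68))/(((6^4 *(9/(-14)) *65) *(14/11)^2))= 2057/2653560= 0.00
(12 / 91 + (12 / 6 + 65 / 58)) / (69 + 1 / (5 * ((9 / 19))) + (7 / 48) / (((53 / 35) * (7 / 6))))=163773180 / 3499712489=0.05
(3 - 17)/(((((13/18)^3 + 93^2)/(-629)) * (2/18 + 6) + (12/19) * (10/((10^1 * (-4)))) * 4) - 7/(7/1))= 73798128/451567823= 0.16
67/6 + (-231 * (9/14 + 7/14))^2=418243/6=69707.17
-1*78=-78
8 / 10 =4 / 5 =0.80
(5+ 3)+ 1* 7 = 15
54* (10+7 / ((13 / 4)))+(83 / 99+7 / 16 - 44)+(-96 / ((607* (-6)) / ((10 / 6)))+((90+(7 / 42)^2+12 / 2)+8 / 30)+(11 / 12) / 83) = 709.93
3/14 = 0.21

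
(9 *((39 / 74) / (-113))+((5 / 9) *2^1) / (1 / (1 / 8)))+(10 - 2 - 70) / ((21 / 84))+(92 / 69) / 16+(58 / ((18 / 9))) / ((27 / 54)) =-14285455 / 75258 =-189.82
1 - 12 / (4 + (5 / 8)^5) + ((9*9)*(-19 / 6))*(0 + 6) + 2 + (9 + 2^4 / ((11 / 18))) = -2219783649 / 1476167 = -1503.75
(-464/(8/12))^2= 484416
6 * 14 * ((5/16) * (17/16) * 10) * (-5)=-44625/32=-1394.53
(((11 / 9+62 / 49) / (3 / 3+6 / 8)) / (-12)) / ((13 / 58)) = -63626 / 120393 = -0.53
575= 575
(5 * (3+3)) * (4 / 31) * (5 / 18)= 100 / 93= 1.08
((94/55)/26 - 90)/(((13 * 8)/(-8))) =64303/9295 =6.92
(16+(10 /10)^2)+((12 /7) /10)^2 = 20861 /1225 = 17.03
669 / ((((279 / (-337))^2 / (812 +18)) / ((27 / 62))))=10510243105 / 29791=352799.27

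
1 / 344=0.00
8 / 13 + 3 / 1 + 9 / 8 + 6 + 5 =15.74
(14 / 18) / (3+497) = 7 / 4500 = 0.00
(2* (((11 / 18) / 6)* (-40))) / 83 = -220 / 2241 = -0.10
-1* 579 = -579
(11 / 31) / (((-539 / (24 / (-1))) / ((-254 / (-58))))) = 3048 / 44051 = 0.07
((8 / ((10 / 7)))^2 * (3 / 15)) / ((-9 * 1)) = -784 / 1125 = -0.70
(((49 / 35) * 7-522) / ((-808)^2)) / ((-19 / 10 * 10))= 2561 / 62022080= 0.00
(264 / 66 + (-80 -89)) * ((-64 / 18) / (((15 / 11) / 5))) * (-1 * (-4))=77440 / 9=8604.44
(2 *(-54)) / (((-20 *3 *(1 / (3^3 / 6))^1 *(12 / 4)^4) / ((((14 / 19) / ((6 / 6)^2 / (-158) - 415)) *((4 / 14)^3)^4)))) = -647168 / 12317252727199035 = -0.00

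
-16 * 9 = -144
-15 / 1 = -15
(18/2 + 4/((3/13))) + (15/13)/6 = 2069/78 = 26.53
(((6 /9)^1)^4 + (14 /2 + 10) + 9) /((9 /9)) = 2122 /81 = 26.20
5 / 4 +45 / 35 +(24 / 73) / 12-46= -88785 / 2044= -43.44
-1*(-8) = 8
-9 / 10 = -0.90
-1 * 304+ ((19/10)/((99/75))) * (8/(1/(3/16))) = -13281/44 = -301.84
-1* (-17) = 17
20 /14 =10 /7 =1.43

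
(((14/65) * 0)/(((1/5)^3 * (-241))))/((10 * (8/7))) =0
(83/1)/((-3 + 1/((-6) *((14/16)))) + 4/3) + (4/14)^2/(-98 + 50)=-341641/7644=-44.69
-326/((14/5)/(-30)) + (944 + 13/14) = 62129/14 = 4437.79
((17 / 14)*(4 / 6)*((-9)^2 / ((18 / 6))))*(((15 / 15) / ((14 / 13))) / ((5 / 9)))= 17901 / 490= 36.53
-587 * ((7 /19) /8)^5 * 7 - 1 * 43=-3488951977339 /81136812032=-43.00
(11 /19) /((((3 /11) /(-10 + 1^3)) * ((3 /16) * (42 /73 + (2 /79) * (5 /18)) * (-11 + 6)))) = 34.99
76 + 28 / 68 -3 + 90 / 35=9042 / 119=75.98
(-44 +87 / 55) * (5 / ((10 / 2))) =-2333 / 55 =-42.42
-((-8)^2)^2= -4096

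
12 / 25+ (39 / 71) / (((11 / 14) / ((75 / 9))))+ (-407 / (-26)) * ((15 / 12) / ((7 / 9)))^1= 447233191 / 14214200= 31.46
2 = 2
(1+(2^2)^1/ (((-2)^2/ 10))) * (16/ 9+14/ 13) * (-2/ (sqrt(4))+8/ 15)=-25718/ 1755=-14.65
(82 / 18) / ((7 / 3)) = 41 / 21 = 1.95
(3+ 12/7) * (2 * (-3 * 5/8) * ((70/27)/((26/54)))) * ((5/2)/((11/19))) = -21375/52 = -411.06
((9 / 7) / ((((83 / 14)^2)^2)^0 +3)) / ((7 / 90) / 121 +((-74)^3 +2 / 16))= -0.00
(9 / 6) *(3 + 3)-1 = 8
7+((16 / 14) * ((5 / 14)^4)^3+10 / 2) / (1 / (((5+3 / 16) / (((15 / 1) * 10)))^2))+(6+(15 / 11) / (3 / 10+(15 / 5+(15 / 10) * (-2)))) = 11033219674827383119511 / 628622100417282048000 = 17.55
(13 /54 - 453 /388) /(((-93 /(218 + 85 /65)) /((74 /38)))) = 4.26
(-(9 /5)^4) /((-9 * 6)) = 243 /1250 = 0.19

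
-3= -3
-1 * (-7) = 7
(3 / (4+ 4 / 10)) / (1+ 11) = 5 / 88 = 0.06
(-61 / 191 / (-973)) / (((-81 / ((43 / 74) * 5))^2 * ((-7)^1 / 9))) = -2819725 / 5193201995604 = -0.00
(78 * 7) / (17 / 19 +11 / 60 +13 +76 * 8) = 622440 / 709169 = 0.88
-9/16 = -0.56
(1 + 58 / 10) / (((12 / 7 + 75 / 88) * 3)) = 1232 / 1395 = 0.88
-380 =-380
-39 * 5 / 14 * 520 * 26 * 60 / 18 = -4394000 / 7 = -627714.29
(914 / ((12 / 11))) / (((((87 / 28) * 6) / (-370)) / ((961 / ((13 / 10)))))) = -125121527300 / 10179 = -12292123.72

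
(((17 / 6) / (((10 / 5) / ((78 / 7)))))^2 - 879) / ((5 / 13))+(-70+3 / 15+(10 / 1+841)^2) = 722493.69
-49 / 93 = -0.53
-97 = -97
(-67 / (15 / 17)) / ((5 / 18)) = -273.36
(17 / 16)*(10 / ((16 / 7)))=595 / 128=4.65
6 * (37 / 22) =111 / 11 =10.09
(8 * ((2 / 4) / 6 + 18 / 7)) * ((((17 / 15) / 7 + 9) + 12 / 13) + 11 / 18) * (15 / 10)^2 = 19535023 / 38220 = 511.12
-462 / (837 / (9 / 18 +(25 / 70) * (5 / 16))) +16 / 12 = 4445 / 4464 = 1.00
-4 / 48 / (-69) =1 / 828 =0.00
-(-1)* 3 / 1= 3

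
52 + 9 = 61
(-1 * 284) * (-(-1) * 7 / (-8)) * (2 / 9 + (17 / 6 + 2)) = 45227 / 36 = 1256.31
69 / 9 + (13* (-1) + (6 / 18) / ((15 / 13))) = -227 / 45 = -5.04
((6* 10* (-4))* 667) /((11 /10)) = -145527.27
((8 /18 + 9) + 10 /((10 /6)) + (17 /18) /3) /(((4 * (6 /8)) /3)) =851 /54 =15.76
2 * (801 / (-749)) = -1602 / 749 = -2.14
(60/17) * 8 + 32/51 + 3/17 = 1481/51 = 29.04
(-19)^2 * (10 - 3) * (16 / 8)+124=5178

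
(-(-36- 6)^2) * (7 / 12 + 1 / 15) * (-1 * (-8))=-45864 / 5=-9172.80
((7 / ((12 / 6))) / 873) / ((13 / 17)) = 119 / 22698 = 0.01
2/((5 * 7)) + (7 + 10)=597/35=17.06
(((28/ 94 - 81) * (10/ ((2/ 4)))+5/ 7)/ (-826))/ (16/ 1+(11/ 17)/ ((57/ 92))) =514330665/ 4488289064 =0.11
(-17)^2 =289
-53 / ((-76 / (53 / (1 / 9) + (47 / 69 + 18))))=906353 / 2622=345.67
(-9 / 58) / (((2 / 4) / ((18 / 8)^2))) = -729 / 464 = -1.57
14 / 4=7 / 2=3.50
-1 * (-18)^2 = -324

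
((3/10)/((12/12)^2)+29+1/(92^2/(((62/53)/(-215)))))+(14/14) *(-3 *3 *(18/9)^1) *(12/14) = 4682515227/337565480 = 13.87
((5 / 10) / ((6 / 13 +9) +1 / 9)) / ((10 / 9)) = 1053 / 22400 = 0.05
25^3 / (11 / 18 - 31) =-281250 / 547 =-514.17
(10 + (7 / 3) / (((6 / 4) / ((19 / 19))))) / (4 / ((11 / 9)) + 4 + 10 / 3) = 1.09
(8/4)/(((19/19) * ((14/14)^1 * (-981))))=-2/981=-0.00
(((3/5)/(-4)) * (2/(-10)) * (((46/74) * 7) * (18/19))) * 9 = 39123/35150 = 1.11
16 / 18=8 / 9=0.89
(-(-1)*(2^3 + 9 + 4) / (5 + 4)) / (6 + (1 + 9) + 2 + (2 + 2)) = 7 / 66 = 0.11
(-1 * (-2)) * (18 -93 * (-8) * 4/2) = 3012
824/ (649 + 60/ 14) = 5768/ 4573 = 1.26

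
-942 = -942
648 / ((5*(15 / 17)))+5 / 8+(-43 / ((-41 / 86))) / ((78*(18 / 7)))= 425843191 / 2878200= 147.95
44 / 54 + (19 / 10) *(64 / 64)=2.71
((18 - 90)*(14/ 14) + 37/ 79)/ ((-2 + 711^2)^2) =-0.00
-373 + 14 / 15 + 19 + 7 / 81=-142957 / 405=-352.98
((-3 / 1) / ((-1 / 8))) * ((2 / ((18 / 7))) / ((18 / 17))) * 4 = 1904 / 27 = 70.52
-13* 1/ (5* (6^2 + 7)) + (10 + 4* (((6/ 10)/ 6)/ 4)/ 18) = 15395/ 1548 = 9.95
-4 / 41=-0.10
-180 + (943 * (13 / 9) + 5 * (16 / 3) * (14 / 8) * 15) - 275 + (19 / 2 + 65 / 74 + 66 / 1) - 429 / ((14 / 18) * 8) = 1614.54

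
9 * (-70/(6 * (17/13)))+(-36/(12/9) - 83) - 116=-5207/17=-306.29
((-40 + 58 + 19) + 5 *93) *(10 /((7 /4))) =20080 /7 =2868.57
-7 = -7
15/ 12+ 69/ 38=3.07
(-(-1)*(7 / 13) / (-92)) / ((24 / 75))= -175 / 9568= -0.02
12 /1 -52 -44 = -84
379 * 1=379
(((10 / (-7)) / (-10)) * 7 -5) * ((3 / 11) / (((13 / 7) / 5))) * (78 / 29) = -2520 / 319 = -7.90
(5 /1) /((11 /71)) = 355 /11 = 32.27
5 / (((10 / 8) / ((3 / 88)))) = 3 / 22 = 0.14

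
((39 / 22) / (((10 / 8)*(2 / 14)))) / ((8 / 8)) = 546 / 55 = 9.93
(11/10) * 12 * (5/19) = 66/19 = 3.47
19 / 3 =6.33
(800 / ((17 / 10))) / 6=4000 / 51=78.43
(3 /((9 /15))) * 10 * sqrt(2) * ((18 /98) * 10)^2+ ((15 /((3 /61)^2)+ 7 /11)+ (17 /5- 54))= 405000 * sqrt(2) /2401+ 1015031 /165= 6390.25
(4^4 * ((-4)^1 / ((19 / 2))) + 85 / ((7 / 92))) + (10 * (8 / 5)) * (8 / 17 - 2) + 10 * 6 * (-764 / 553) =161112460 / 178619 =901.99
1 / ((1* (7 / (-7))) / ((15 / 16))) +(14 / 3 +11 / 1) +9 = 1139 / 48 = 23.73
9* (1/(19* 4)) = 9/76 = 0.12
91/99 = 0.92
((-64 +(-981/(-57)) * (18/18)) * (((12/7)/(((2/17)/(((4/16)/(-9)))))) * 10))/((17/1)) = 635/57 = 11.14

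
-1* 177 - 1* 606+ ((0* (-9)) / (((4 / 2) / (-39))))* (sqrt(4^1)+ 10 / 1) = -783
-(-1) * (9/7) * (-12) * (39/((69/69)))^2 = -164268/7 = -23466.86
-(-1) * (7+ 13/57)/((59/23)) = 9476/3363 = 2.82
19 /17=1.12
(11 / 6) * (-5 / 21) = -55 / 126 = -0.44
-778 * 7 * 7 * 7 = -266854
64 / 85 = 0.75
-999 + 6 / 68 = -33963 / 34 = -998.91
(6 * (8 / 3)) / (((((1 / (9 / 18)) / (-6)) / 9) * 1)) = -432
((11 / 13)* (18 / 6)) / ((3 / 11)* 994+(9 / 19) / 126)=96558 / 10311899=0.01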